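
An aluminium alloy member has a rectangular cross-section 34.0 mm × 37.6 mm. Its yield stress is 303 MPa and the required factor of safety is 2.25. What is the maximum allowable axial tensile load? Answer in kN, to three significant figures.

σ_allow = 303/2.25 = 134.7 MPa.
A = 34.0×37.6 = 1278 mm².
F_allow = σ_allow × A = 134.7×1278 = 172200 N.

F_allow = 172 kN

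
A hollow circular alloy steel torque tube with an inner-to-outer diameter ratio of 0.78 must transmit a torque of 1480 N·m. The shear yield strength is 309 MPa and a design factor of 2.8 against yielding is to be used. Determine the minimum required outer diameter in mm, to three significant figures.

d_o = 47.7 mm

τ_allow = 309/2.8 = 110.4 MPa.
For a hollow shaft τ = 16T/[πd_o³(1−k⁴)] with k = 0.78, so 1−k⁴ = 0.6298.
d_o³ = 16T/[π τ_allow (1−k⁴)] = 16×1480000/(π×110.4×0.6298) = 108400 mm³.
d_o = 47.69 mm.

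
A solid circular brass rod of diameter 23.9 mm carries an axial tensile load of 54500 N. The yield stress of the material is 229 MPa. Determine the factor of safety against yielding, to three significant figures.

n = 1.89

A = πd²/4 = 448.6 mm².
σ = F/A = 54500/448.6 = 121.5 MPa.
n = 229/121.5 = 1.885.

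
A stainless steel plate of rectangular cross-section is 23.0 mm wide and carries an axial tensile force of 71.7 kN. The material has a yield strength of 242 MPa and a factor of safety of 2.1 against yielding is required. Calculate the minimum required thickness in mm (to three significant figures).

σ_allow = 242/2.1 = 115.2 MPa.
Required area A = F/σ_allow = 71700/115.2 = 622.2 mm².
t = A/w = 622.2/23.0 = 27.05 mm.

t = 27.1 mm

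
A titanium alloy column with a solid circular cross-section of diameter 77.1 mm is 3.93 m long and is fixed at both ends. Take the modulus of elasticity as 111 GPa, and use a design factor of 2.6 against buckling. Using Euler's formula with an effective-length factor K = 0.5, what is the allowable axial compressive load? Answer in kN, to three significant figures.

I = πd⁴/64 = π×77.1⁴/64 = 1.735×10^6 mm⁴.
Effective length L_e = KL = 0.5×3.93 m = 1965 mm.
Euler critical load P_cr = π²EI/L_e² = π²×111000×1.735×10^6/1965² = 492100 N.
P_allow = P_cr/n = 492100/2.6 = 189300 N.

P_allow = 189 kN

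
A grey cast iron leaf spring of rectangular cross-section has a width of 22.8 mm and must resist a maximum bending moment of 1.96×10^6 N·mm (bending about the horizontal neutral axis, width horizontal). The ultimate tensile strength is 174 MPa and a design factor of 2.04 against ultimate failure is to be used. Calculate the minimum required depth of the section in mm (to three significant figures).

h = 77.8 mm

σ_allow = 174/2.04 = 85.29 MPa.
For a rectangular section σ = 6M/(bh²), so h² = 6M/(b σ_allow) = 6×1960000/(22.8×85.29) = 6047 mm².
h = 77.76 mm.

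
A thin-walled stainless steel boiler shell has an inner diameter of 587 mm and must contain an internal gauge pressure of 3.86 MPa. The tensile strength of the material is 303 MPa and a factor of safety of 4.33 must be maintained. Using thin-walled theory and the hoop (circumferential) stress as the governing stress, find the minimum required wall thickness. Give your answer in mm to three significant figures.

σ_allow = 303/4.33 = 69.98 MPa.
Hoop stress σ_h = pD/(2t), so t = pD/(2σ_allow) = 3.86×587/(2×69.98) = 16.19 mm.

t = 16.2 mm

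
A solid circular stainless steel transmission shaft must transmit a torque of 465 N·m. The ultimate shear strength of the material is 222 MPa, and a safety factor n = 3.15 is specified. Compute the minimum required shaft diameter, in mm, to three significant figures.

d = 32.3 mm

Allowable shear stress τ_allow = 222/3.15 = 70.48 MPa.
For a solid shaft τ = 16T/(πd³), so d³ = 16T/(π τ_allow) = 16×465000/(π×70.48) = 33600 mm³.
d = (33600)^(1/3) = 32.27 mm.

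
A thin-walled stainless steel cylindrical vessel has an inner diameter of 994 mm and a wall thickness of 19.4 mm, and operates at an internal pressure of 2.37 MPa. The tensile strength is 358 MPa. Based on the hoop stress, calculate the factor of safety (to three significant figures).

σ_h = pD/(2t) = 2.37×994/(2×19.4) = 60.72 MPa.
n = 358/60.72 = 5.896.

n = 5.90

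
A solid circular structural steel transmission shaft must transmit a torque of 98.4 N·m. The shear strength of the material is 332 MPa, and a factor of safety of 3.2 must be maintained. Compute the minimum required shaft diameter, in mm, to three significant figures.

Allowable shear stress τ_allow = 332/3.2 = 103.8 MPa.
For a solid shaft τ = 16T/(πd³), so d³ = 16T/(π τ_allow) = 16×98400/(π×103.8) = 4830 mm³.
d = (4830)^(1/3) = 16.90 mm.

d = 16.9 mm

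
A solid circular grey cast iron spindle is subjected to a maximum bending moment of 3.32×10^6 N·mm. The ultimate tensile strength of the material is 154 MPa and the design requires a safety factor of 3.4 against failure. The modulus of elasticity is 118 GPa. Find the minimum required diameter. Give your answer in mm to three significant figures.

d = 90.7 mm

σ_allow = 154/3.4 = 45.29 MPa.
For a solid circular section σ = 32M/(πd³), so d³ = 32M/(π σ_allow) = 32×3320000/(π×45.29) = 746600 mm³.
d = 90.72 mm.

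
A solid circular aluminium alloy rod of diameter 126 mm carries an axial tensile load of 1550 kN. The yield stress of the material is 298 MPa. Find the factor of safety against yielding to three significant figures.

A = πd²/4 = 12470 mm².
σ = F/A = 1550000/12470 = 124.3 MPa.
n = 298/124.3 = 2.397.

n = 2.40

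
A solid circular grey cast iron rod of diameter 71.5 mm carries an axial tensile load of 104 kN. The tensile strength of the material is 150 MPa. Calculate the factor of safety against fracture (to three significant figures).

n = 5.79

A = πd²/4 = 4015 mm².
σ = F/A = 104000/4015 = 25.90 MPa.
n = 150/25.90 = 5.791.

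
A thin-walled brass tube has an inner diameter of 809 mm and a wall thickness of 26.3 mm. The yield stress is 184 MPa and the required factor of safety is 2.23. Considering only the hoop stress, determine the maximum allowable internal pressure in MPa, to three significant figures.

p_allow = 5.36 MPa

σ_allow = 184/2.23 = 82.51 MPa.
σ_h = pD/(2t) → p_allow = 2σ_allow t/D = 2×82.51×26.3/809 = 5.365 MPa.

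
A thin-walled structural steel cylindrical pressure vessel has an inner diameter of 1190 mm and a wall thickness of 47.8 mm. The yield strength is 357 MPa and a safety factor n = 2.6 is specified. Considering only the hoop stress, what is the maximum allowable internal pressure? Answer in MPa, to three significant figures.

p_allow = 11.0 MPa

σ_allow = 357/2.6 = 137.3 MPa.
σ_h = pD/(2t) → p_allow = 2σ_allow t/D = 2×137.3×47.8/1190 = 11.03 MPa.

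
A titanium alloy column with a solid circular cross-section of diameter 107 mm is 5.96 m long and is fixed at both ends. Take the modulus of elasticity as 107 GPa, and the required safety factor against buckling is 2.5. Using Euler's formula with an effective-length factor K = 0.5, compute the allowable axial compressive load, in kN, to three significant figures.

I = πd⁴/64 = π×107⁴/64 = 6.434×10^6 mm⁴.
Effective length L_e = KL = 0.5×5.96 m = 2980 mm.
Euler critical load P_cr = π²EI/L_e² = π²×107000×6.434×10^6/2980² = 765200 N.
P_allow = P_cr/n = 765200/2.5 = 306100 N.

P_allow = 306 kN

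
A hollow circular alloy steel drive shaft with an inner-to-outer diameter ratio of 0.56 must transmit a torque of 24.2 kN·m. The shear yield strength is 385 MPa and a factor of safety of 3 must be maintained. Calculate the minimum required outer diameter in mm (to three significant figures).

τ_allow = 385/3 = 128.3 MPa.
For a hollow shaft τ = 16T/[πd_o³(1−k⁴)] with k = 0.56, so 1−k⁴ = 0.9017.
d_o³ = 16T/[π τ_allow (1−k⁴)] = 16×2.4200×10^7/(π×128.3×0.9017) = 1.065×10^6 mm³.
d_o = 102.1 mm.

d_o = 102 mm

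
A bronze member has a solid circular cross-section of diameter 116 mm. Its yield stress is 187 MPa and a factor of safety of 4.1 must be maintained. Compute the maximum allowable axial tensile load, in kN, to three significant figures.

F_allow = 482 kN

σ_allow = 187/4.1 = 45.61 MPa.
A = πd²/4 = π×116²/4 = 10570 mm².
F_allow = σ_allow × A = 45.61×10570 = 482000 N.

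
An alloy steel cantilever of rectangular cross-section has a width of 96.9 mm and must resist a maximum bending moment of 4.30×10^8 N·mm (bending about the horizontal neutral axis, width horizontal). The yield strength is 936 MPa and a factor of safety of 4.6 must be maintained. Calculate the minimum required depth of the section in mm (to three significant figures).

h = 362 mm

σ_allow = 936/4.6 = 203.5 MPa.
For a rectangular section σ = 6M/(bh²), so h² = 6M/(b σ_allow) = 6×4.3000×10^8/(96.9×203.5) = 130900 mm².
h = 361.7 mm.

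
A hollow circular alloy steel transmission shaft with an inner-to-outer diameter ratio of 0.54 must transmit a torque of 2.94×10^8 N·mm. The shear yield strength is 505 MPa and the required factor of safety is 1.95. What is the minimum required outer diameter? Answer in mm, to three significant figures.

d_o = 185 mm

τ_allow = 505/1.95 = 259.0 MPa.
For a hollow shaft τ = 16T/[πd_o³(1−k⁴)] with k = 0.54, so 1−k⁴ = 0.9150.
d_o³ = 16T/[π τ_allow (1−k⁴)] = 16×2.9400×10^8/(π×259.0×0.9150) = 6.319×10^6 mm³.
d_o = 184.9 mm.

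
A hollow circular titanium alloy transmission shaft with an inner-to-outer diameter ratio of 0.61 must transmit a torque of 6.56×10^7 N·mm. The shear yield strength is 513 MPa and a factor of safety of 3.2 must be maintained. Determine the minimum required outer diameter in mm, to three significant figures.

d_o = 134 mm

τ_allow = 513/3.2 = 160.3 MPa.
For a hollow shaft τ = 16T/[πd_o³(1−k⁴)] with k = 0.61, so 1−k⁴ = 0.8615.
d_o³ = 16T/[π τ_allow (1−k⁴)] = 16×6.5600×10^7/(π×160.3×0.8615) = 2.419×10^6 mm³.
d_o = 134.2 mm.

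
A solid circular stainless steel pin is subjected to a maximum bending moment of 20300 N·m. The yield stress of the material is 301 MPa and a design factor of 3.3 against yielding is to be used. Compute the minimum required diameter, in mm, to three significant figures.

d = 131 mm

σ_allow = 301/3.3 = 91.21 MPa.
For a solid circular section σ = 32M/(πd³), so d³ = 32M/(π σ_allow) = 32×2.0300×10^7/(π×91.21) = 2.267×10^6 mm³.
d = 131.4 mm.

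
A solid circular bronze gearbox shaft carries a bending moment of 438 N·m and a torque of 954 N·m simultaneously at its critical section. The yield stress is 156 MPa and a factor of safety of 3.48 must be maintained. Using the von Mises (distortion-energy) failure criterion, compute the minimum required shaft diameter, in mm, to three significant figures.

σ_allow = σ_y/n = 156/3.48 = 44.83 MPa.
For a solid shaft σ_b = 32M/(πd³) and τ = 16T/(πd³), so the von Mises stress is σ' = (16/πd³)·√(4M²+3T²).
√(4M²+3T²) = √(4×(438000)² + 3×(954000)²) = 1.870×10^6 N·mm.
d³ = 16×1.870×10^6/(π×44.83) = 212500 mm³.
d = 59.67 mm.

d = 59.7 mm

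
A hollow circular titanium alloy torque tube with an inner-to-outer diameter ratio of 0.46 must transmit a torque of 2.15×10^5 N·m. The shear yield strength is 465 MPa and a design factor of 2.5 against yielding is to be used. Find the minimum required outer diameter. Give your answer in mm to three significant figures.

d_o = 183 mm

τ_allow = 465/2.5 = 186.0 MPa.
For a hollow shaft τ = 16T/[πd_o³(1−k⁴)] with k = 0.46, so 1−k⁴ = 0.9552.
d_o³ = 16T/[π τ_allow (1−k⁴)] = 16×2.1500×10^8/(π×186.0×0.9552) = 6.163×10^6 mm³.
d_o = 183.3 mm.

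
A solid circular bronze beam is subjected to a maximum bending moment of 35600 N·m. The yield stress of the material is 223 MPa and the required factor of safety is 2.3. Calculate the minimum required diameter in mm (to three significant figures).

d = 155 mm

σ_allow = 223/2.3 = 96.96 MPa.
For a solid circular section σ = 32M/(πd³), so d³ = 32M/(π σ_allow) = 32×3.5600×10^7/(π×96.96) = 3.740×10^6 mm³.
d = 155.2 mm.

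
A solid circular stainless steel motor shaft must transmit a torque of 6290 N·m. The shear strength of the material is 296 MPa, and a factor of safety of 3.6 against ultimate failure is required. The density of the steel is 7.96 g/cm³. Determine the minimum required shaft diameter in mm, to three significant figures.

Allowable shear stress τ_allow = 296/3.6 = 82.22 MPa.
For a solid shaft τ = 16T/(πd³), so d³ = 16T/(π τ_allow) = 16×6290000/(π×82.22) = 389600 mm³.
d = (389600)^(1/3) = 73.04 mm.

d = 73.0 mm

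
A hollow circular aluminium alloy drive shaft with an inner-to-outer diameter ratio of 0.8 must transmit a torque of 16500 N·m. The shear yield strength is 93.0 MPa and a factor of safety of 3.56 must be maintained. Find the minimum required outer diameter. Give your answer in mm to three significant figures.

d_o = 176 mm

τ_allow = 93.0/3.56 = 26.12 MPa.
For a hollow shaft τ = 16T/[πd_o³(1−k⁴)] with k = 0.8, so 1−k⁴ = 0.5904.
d_o³ = 16T/[π τ_allow (1−k⁴)] = 16×1.6500×10^7/(π×26.12×0.5904) = 5.448×10^6 mm³.
d_o = 176.0 mm.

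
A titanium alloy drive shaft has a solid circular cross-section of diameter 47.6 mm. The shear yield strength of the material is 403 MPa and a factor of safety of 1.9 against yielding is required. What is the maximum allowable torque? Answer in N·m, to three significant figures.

T_allow = 4490 N·m

τ_allow = 403/1.9 = 212.1 MPa.
For a solid shaft T_allow = τ_allow·πd³/16; πd³/16 = π×47.6³/16 = 21180 mm³.
T_allow = 212.1×21180 = 4.492×10^6 N·mm = 4492 N·m.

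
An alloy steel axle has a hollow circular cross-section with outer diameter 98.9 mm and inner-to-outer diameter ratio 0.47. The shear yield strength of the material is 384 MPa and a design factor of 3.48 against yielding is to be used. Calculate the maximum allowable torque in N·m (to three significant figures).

τ_allow = 384/3.48 = 110.3 MPa.
For a hollow shaft T_allow = τ_allow·πd_o³(1−k⁴)/16 with 1−k⁴ = 0.9512, so πd_o³(1−k⁴)/16 = 180700 mm³.
T_allow = 110.3×180700 = 1.994×10^7 N·mm = 19940 N·m.

T_allow = 19900 N·m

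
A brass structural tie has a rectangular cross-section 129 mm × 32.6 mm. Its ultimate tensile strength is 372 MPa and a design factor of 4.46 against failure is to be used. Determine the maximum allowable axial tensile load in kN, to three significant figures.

σ_allow = 372/4.46 = 83.41 MPa.
A = 129×32.6 = 4205 mm².
F_allow = σ_allow × A = 83.41×4205 = 350800 N.

F_allow = 351 kN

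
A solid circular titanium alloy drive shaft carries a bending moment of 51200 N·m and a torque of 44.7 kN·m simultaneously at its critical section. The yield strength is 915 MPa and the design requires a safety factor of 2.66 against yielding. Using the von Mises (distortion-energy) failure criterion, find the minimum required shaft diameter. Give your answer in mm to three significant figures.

d = 124 mm

σ_allow = σ_y/n = 915/2.66 = 344.0 MPa.
For a solid shaft σ_b = 32M/(πd³) and τ = 16T/(πd³), so the von Mises stress is σ' = (16/πd³)·√(4M²+3T²).
√(4M²+3T²) = √(4×(5.120×10^7)² + 3×(4.470×10^7)²) = 1.284×10^8 N·mm.
d³ = 16×1.284×10^8/(π×344.0) = 1.901×10^6 mm³.
d = 123.9 mm.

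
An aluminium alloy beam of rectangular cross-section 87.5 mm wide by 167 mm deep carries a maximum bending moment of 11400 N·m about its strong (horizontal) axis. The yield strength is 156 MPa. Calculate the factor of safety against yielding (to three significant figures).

Section modulus S = bh²/6 = 87.5×167²/6 = 406700 mm³.
σ = M/S = 1.1400×10^7/406700 = 28.03 MPa.
n = 156/28.03 = 5.566.

n = 5.57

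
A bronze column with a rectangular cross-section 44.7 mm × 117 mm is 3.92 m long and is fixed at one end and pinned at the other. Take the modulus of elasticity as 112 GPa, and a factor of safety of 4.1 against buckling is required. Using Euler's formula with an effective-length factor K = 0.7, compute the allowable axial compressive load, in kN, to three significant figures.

P_allow = 31.2 kN

Buckling occurs about the weak axis: I_min = h·b³/12 = 117×44.7³/12 = 870800 mm⁴ (b = 44.7 mm is the smaller dimension).
Effective length L_e = KL = 0.7×3.92 m = 2744 mm.
Euler critical load P_cr = π²EI/L_e² = π²×112000×870800/2744² = 127800 N.
P_allow = P_cr/n = 127800/4.1 = 31180 N.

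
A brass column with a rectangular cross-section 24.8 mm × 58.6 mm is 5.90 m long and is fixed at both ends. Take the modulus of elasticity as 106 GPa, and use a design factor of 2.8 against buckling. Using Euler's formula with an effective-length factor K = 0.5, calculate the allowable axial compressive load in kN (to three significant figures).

P_allow = 3.20 kN

Buckling occurs about the weak axis: I_min = h·b³/12 = 58.6×24.8³/12 = 74490 mm⁴ (b = 24.8 mm is the smaller dimension).
Effective length L_e = KL = 0.5×5.90 m = 2950 mm.
Euler critical load P_cr = π²EI/L_e² = π²×106000×74490/2950² = 8954 N.
P_allow = P_cr/n = 8954/2.8 = 3198 N.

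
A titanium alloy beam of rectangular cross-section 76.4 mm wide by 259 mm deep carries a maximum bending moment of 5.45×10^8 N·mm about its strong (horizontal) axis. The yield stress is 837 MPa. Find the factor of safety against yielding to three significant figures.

Section modulus S = bh²/6 = 76.4×259²/6 = 854200 mm³.
σ = M/S = 5.4500×10^8/854200 = 638.1 MPa.
n = 837/638.1 = 1.312.

n = 1.31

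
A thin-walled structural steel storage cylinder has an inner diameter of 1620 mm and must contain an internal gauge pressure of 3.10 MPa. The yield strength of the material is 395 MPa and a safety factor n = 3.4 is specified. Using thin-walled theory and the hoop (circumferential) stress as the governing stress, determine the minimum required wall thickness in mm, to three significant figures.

t = 21.6 mm

σ_allow = 395/3.4 = 116.2 MPa.
Hoop stress σ_h = pD/(2t), so t = pD/(2σ_allow) = 3.10×1620/(2×116.2) = 21.61 mm.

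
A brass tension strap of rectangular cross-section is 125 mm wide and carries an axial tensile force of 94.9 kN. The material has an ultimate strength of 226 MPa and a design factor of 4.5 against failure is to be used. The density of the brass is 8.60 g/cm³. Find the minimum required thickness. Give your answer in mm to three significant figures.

σ_allow = 226/4.5 = 50.22 MPa.
Required area A = F/σ_allow = 94900/50.22 = 1890 mm².
t = A/w = 1890/125 = 15.12 mm.

t = 15.1 mm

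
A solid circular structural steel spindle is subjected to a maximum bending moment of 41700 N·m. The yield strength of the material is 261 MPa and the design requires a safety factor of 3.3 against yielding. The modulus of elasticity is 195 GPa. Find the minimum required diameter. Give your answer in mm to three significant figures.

d = 175 mm

σ_allow = 261/3.3 = 79.09 MPa.
For a solid circular section σ = 32M/(πd³), so d³ = 32M/(π σ_allow) = 32×4.1700×10^7/(π×79.09) = 5.370×10^6 mm³.
d = 175.1 mm.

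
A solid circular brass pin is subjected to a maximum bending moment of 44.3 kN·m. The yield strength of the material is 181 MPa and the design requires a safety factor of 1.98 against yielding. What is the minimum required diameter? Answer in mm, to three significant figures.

σ_allow = 181/1.98 = 91.41 MPa.
For a solid circular section σ = 32M/(πd³), so d³ = 32M/(π σ_allow) = 32×4.4300×10^7/(π×91.41) = 4.936×10^6 mm³.
d = 170.3 mm.

d = 170 mm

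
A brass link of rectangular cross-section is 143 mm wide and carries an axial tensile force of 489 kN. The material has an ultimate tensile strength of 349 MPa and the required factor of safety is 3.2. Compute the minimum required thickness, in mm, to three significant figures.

t = 31.4 mm

σ_allow = 349/3.2 = 109.1 MPa.
Required area A = F/σ_allow = 489000/109.1 = 4484 mm².
t = A/w = 4484/143 = 31.35 mm.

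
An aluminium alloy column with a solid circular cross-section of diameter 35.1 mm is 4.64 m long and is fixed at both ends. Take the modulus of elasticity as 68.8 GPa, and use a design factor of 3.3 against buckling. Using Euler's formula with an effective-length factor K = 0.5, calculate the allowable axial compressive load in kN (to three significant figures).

I = πd⁴/64 = π×35.1⁴/64 = 74510 mm⁴.
Effective length L_e = KL = 0.5×4.64 m = 2320 mm.
Euler critical load P_cr = π²EI/L_e² = π²×68800×74510/2320² = 9400 N.
P_allow = P_cr/n = 9400/3.3 = 2848 N.

P_allow = 2.85 kN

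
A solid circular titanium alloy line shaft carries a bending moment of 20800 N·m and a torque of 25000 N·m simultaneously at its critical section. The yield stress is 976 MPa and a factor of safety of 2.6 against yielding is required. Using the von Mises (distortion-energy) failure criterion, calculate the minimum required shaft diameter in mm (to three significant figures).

d = 93.4 mm

σ_allow = σ_y/n = 976/2.6 = 375.4 MPa.
For a solid shaft σ_b = 32M/(πd³) and τ = 16T/(πd³), so the von Mises stress is σ' = (16/πd³)·√(4M²+3T²).
√(4M²+3T²) = √(4×(2.080×10^7)² + 3×(2.500×10^7)²) = 6.005×10^7 N·mm.
d³ = 16×6.005×10^7/(π×375.4) = 814700 mm³.
d = 93.40 mm.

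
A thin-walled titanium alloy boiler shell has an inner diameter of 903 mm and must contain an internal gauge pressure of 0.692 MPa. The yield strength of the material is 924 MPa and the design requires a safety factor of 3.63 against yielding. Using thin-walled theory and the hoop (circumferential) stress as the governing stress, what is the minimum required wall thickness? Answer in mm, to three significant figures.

t = 1.23 mm

σ_allow = 924/3.63 = 254.5 MPa.
Hoop stress σ_h = pD/(2t), so t = pD/(2σ_allow) = 0.692×903/(2×254.5) = 1.227 mm.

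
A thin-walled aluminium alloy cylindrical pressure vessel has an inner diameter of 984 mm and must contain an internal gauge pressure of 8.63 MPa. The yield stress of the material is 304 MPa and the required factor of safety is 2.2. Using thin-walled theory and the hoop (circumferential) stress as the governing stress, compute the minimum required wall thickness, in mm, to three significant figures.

t = 30.7 mm

σ_allow = 304/2.2 = 138.2 MPa.
Hoop stress σ_h = pD/(2t), so t = pD/(2σ_allow) = 8.63×984/(2×138.2) = 30.73 mm.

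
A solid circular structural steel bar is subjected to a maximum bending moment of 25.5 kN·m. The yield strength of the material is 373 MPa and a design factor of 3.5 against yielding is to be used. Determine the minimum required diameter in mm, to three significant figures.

σ_allow = 373/3.5 = 106.6 MPa.
For a solid circular section σ = 32M/(πd³), so d³ = 32M/(π σ_allow) = 32×2.5500×10^7/(π×106.6) = 2.437×10^6 mm³.
d = 134.6 mm.

d = 135 mm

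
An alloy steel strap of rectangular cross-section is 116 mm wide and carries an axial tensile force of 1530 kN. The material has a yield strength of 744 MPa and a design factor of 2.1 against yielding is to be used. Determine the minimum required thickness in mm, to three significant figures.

t = 37.2 mm

σ_allow = 744/2.1 = 354.3 MPa.
Required area A = F/σ_allow = 1530000/354.3 = 4319 mm².
t = A/w = 4319/116 = 37.23 mm.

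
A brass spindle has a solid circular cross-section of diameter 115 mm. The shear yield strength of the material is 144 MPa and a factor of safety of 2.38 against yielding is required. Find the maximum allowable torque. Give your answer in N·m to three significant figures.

τ_allow = 144/2.38 = 60.50 MPa.
For a solid shaft T_allow = τ_allow·πd³/16; πd³/16 = π×115³/16 = 298600 mm³.
T_allow = 60.50×298600 = 1.807×10^7 N·mm = 18070 N·m.

T_allow = 18100 N·m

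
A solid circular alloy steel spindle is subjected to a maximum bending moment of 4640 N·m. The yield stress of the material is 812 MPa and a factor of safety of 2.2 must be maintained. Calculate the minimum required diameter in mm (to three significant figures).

d = 50.4 mm

σ_allow = 812/2.2 = 369.1 MPa.
For a solid circular section σ = 32M/(πd³), so d³ = 32M/(π σ_allow) = 32×4640000/(π×369.1) = 128100 mm³.
d = 50.40 mm.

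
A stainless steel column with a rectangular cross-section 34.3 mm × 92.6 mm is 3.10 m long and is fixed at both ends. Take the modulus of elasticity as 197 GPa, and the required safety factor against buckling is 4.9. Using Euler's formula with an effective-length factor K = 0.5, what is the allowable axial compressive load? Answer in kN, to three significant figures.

Buckling occurs about the weak axis: I_min = h·b³/12 = 92.6×34.3³/12 = 311400 mm⁴ (b = 34.3 mm is the smaller dimension).
Effective length L_e = KL = 0.5×3.10 m = 1550 mm.
Euler critical load P_cr = π²EI/L_e² = π²×197000×311400/1550² = 252000 N.
P_allow = P_cr/n = 252000/4.9 = 51430 N.

P_allow = 51.4 kN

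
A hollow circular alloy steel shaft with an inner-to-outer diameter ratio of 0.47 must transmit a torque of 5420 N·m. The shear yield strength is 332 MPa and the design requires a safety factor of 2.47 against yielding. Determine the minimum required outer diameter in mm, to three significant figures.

d_o = 60.0 mm

τ_allow = 332/2.47 = 134.4 MPa.
For a hollow shaft τ = 16T/[πd_o³(1−k⁴)] with k = 0.47, so 1−k⁴ = 0.9512.
d_o³ = 16T/[π τ_allow (1−k⁴)] = 16×5420000/(π×134.4×0.9512) = 215900 mm³.
d_o = 59.99 mm.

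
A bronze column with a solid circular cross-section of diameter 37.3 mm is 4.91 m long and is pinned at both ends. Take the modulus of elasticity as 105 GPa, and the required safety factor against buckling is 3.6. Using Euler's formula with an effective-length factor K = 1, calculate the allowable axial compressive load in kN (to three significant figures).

I = πd⁴/64 = π×37.3⁴/64 = 95020 mm⁴.
Effective length L_e = KL = 1×4.91 m = 4910 mm.
Euler critical load P_cr = π²EI/L_e² = π²×105000×95020/4910² = 4084 N.
P_allow = P_cr/n = 4084/3.6 = 1135 N.

P_allow = 1.13 kN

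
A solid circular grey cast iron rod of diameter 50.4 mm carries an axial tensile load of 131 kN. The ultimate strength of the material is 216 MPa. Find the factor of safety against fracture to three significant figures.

n = 3.29

A = πd²/4 = 1995 mm².
σ = F/A = 131000/1995 = 65.66 MPa.
n = 216/65.66 = 3.290.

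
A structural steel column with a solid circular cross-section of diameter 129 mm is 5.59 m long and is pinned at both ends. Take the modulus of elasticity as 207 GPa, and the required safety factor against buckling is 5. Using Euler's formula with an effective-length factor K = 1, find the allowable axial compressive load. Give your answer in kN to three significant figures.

I = πd⁴/64 = π×129⁴/64 = 1.359×10^7 mm⁴.
Effective length L_e = KL = 1×5.59 m = 5590 mm.
Euler critical load P_cr = π²EI/L_e² = π²×207000×1.359×10^7/5590² = 888700 N.
P_allow = P_cr/n = 888700/5 = 177700 N.

P_allow = 178 kN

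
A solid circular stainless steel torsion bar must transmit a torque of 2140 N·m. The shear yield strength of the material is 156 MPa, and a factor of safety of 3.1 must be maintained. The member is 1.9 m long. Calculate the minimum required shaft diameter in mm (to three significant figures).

Allowable shear stress τ_allow = 156/3.1 = 50.32 MPa.
For a solid shaft τ = 16T/(πd³), so d³ = 16T/(π τ_allow) = 16×2140000/(π×50.32) = 216600 mm³.
d = (216600)^(1/3) = 60.05 mm.

d = 60.1 mm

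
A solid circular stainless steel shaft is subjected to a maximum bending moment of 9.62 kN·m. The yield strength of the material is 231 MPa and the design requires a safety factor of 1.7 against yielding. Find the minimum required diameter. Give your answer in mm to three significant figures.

d = 89.7 mm

σ_allow = 231/1.7 = 135.9 MPa.
For a solid circular section σ = 32M/(πd³), so d³ = 32M/(π σ_allow) = 32×9620000/(π×135.9) = 721100 mm³.
d = 89.67 mm.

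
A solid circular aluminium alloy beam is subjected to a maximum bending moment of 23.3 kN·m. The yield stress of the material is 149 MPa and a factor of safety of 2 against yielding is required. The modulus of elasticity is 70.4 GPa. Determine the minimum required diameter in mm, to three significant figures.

d = 147 mm

σ_allow = 149/2 = 74.50 MPa.
For a solid circular section σ = 32M/(πd³), so d³ = 32M/(π σ_allow) = 32×2.3300×10^7/(π×74.50) = 3.186×10^6 mm³.
d = 147.1 mm.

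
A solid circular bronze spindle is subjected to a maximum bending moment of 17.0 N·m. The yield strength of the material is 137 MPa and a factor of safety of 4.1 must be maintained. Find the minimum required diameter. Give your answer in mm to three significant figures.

σ_allow = 137/4.1 = 33.41 MPa.
For a solid circular section σ = 32M/(πd³), so d³ = 32M/(π σ_allow) = 32×17000/(π×33.41) = 5182 mm³.
d = 17.30 mm.

d = 17.3 mm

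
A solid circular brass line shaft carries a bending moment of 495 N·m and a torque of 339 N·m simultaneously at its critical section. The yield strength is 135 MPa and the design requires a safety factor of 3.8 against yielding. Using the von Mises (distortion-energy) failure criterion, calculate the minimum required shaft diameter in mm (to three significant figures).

σ_allow = σ_y/n = 135/3.8 = 35.53 MPa.
For a solid shaft σ_b = 32M/(πd³) and τ = 16T/(πd³), so the von Mises stress is σ' = (16/πd³)·√(4M²+3T²).
√(4M²+3T²) = √(4×(495000)² + 3×(339000)²) = 1.151×10^6 N·mm.
d³ = 16×1.151×10^6/(π×35.53) = 165000 mm³.
d = 54.85 mm.

d = 54.8 mm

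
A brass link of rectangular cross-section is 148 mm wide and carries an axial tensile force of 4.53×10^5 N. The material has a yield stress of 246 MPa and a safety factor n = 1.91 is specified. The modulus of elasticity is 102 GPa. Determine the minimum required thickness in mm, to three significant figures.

t = 23.8 mm

σ_allow = 246/1.91 = 128.8 MPa.
Required area A = F/σ_allow = 453000/128.8 = 3517 mm².
t = A/w = 3517/148 = 23.76 mm.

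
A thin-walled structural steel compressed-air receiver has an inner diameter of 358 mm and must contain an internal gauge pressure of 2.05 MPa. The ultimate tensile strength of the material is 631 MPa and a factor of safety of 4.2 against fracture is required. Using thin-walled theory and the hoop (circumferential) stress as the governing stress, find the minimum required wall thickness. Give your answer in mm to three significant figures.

σ_allow = 631/4.2 = 150.2 MPa.
Hoop stress σ_h = pD/(2t), so t = pD/(2σ_allow) = 2.05×358/(2×150.2) = 2.442 mm.

t = 2.44 mm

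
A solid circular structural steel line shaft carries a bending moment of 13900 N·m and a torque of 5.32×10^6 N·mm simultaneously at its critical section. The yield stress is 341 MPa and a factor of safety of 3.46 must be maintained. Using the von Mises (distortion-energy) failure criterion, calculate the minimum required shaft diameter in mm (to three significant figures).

d = 115 mm

σ_allow = σ_y/n = 341/3.46 = 98.55 MPa.
For a solid shaft σ_b = 32M/(πd³) and τ = 16T/(πd³), so the von Mises stress is σ' = (16/πd³)·√(4M²+3T²).
√(4M²+3T²) = √(4×(1.390×10^7)² + 3×(5.320×10^6)²) = 2.929×10^7 N·mm.
d³ = 16×2.929×10^7/(π×98.55) = 1.513×10^6 mm³.
d = 114.8 mm.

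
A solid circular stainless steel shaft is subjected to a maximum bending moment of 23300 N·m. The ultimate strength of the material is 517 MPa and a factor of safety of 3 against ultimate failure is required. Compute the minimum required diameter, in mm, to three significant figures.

d = 111 mm

σ_allow = 517/3 = 172.3 MPa.
For a solid circular section σ = 32M/(πd³), so d³ = 32M/(π σ_allow) = 32×2.3300×10^7/(π×172.3) = 1.377×10^6 mm³.
d = 111.3 mm.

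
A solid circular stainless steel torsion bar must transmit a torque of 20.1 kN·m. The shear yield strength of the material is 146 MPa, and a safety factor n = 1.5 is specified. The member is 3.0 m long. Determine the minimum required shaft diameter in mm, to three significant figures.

Allowable shear stress τ_allow = 146/1.5 = 97.33 MPa.
For a solid shaft τ = 16T/(πd³), so d³ = 16T/(π τ_allow) = 16×2.0100×10^7/(π×97.33) = 1.052×10^6 mm³.
d = (1.052×10^6)^(1/3) = 101.7 mm.

d = 102 mm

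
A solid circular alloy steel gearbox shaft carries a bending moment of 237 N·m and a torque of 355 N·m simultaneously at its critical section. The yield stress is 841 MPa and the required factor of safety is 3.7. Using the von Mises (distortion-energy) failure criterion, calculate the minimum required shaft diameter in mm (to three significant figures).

σ_allow = σ_y/n = 841/3.7 = 227.3 MPa.
For a solid shaft σ_b = 32M/(πd³) and τ = 16T/(πd³), so the von Mises stress is σ' = (16/πd³)·√(4M²+3T²).
√(4M²+3T²) = √(4×(237000)² + 3×(355000)²) = 776400 N·mm.
d³ = 16×776400/(π×227.3) = 17400 mm³.
d = 25.91 mm.

d = 25.9 mm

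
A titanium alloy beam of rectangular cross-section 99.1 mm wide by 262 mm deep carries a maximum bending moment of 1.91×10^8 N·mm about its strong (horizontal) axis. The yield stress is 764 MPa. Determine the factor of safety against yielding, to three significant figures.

Section modulus S = bh²/6 = 99.1×262²/6 = 1.134×10^6 mm³.
σ = M/S = 1.9100×10^8/1.134×10^6 = 168.5 MPa.
n = 764/168.5 = 4.535.

n = 4.54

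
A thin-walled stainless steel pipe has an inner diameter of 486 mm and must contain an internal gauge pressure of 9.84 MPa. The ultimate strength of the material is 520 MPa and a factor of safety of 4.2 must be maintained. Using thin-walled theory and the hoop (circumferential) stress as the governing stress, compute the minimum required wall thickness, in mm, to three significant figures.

t = 19.3 mm

σ_allow = 520/4.2 = 123.8 MPa.
Hoop stress σ_h = pD/(2t), so t = pD/(2σ_allow) = 9.84×486/(2×123.8) = 19.31 mm.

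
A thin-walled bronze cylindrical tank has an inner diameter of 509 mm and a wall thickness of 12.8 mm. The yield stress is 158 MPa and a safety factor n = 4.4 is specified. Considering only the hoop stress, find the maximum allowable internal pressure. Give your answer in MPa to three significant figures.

σ_allow = 158/4.4 = 35.91 MPa.
σ_h = pD/(2t) → p_allow = 2σ_allow t/D = 2×35.91×12.8/509 = 1.806 MPa.

p_allow = 1.81 MPa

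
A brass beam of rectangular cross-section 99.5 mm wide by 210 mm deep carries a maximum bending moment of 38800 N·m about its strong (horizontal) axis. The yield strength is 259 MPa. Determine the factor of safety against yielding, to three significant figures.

Section modulus S = bh²/6 = 99.5×210²/6 = 731300 mm³.
σ = M/S = 3.8800×10^7/731300 = 53.05 MPa.
n = 259/53.05 = 4.882.

n = 4.88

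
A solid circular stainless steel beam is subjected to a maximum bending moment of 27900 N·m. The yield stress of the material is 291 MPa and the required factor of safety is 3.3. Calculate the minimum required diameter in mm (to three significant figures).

d = 148 mm

σ_allow = 291/3.3 = 88.18 MPa.
For a solid circular section σ = 32M/(πd³), so d³ = 32M/(π σ_allow) = 32×2.7900×10^7/(π×88.18) = 3.223×10^6 mm³.
d = 147.7 mm.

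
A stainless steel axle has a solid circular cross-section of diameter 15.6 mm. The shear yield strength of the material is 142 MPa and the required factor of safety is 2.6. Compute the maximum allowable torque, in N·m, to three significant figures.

T_allow = 40.7 N·m

τ_allow = 142/2.6 = 54.62 MPa.
For a solid shaft T_allow = τ_allow·πd³/16; πd³/16 = π×15.6³/16 = 745.4 mm³.
T_allow = 54.62×745.4 = 40710 N·mm = 40.71 N·m.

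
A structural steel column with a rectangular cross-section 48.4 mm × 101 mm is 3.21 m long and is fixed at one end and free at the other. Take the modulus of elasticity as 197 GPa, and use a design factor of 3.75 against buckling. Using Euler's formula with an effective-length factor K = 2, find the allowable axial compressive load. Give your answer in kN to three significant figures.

P_allow = 12.0 kN

Buckling occurs about the weak axis: I_min = h·b³/12 = 101×48.4³/12 = 954300 mm⁴ (b = 48.4 mm is the smaller dimension).
Effective length L_e = KL = 2×3.21 m = 6420 mm.
Euler critical load P_cr = π²EI/L_e² = π²×197000×954300/6420² = 45020 N.
P_allow = P_cr/n = 45020/3.75 = 12000 N.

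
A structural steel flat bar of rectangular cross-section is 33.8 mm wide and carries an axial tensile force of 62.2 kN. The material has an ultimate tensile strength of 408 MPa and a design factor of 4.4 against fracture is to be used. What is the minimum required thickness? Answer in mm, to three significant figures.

t = 19.8 mm

σ_allow = 408/4.4 = 92.73 MPa.
Required area A = F/σ_allow = 62200/92.73 = 670.8 mm².
t = A/w = 670.8/33.8 = 19.85 mm.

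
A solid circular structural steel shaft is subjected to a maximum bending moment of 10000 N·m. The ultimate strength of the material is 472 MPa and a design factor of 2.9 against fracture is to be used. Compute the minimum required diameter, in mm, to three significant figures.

σ_allow = 472/2.9 = 162.8 MPa.
For a solid circular section σ = 32M/(πd³), so d³ = 32M/(π σ_allow) = 32×1.0000×10^7/(π×162.8) = 625800 mm³.
d = 85.54 mm.

d = 85.5 mm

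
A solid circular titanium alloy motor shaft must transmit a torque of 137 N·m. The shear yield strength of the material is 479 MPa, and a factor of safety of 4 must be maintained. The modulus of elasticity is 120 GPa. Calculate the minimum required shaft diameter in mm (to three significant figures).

d = 18.0 mm

Allowable shear stress τ_allow = 479/4 = 119.8 MPa.
For a solid shaft τ = 16T/(πd³), so d³ = 16T/(π τ_allow) = 16×137000/(π×119.8) = 5827 mm³.
d = (5827)^(1/3) = 17.99 mm.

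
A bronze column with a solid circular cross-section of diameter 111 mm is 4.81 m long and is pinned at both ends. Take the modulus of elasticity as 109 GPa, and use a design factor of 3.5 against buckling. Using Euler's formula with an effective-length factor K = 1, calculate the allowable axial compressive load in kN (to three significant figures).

P_allow = 99.0 kN

I = πd⁴/64 = π×111⁴/64 = 7.452×10^6 mm⁴.
Effective length L_e = KL = 1×4.81 m = 4810 mm.
Euler critical load P_cr = π²EI/L_e² = π²×109000×7.452×10^6/4810² = 346500 N.
P_allow = P_cr/n = 346500/3.5 = 99000 N.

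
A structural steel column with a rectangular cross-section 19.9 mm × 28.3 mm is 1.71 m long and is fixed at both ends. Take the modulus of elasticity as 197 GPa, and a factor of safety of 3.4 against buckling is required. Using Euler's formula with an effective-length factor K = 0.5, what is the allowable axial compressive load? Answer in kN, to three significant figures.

P_allow = 14.5 kN

Buckling occurs about the weak axis: I_min = h·b³/12 = 28.3×19.9³/12 = 18590 mm⁴ (b = 19.9 mm is the smaller dimension).
Effective length L_e = KL = 0.5×1.71 m = 855.0 mm.
Euler critical load P_cr = π²EI/L_e² = π²×197000×18590/855.0² = 49430 N.
P_allow = P_cr/n = 49430/3.4 = 14540 N.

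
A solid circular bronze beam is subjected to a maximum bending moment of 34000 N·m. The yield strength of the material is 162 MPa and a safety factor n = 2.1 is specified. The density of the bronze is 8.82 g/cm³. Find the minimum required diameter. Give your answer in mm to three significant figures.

d = 165 mm

σ_allow = 162/2.1 = 77.14 MPa.
For a solid circular section σ = 32M/(πd³), so d³ = 32M/(π σ_allow) = 32×3.4000×10^7/(π×77.14) = 4.489×10^6 mm³.
d = 165.0 mm.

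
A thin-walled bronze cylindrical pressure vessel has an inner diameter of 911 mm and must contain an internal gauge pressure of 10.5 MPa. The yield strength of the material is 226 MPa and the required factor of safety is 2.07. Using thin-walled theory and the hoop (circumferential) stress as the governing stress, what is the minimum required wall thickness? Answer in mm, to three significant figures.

σ_allow = 226/2.07 = 109.2 MPa.
Hoop stress σ_h = pD/(2t), so t = pD/(2σ_allow) = 10.5×911/(2×109.2) = 43.81 mm.

t = 43.8 mm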